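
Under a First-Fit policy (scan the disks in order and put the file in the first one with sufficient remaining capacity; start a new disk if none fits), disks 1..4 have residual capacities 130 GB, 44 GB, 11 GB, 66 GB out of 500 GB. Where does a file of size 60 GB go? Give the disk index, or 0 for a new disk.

Disks with room: disk 1 (130 GB), disk 4 (66 GB).
The first with room is disk 1.

1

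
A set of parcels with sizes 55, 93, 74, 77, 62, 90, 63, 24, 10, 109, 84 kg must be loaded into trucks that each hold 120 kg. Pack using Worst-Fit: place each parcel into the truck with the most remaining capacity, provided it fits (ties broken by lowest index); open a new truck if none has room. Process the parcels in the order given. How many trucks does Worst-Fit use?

55 kg → truck 1 (remaining 65 kg)
93 kg → truck 2 (remaining 27 kg)
74 kg → truck 3 (remaining 46 kg)
77 kg → truck 4 (remaining 43 kg)
62 kg → truck 1 (remaining 3 kg)
90 kg → truck 5 (remaining 30 kg)
63 kg → truck 6 (remaining 57 kg)
24 kg → truck 6 (remaining 33 kg)
10 kg → truck 3 (remaining 36 kg)
109 kg → truck 7 (remaining 11 kg)
84 kg → truck 8 (remaining 36 kg)
Final trucks: [55,62] [93] [74,10] [77] [90] [63,24] [109] [84].

8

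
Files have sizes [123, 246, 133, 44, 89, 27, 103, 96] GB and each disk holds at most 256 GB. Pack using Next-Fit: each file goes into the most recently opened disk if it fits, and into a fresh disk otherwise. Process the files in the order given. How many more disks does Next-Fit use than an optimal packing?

Next-Fit: [123] [246] [133,44] [89,27,103] [96] → 5 disks.
Total size 861 GB; any packing needs at least ⌈861/256⌉ = 4 disks.
An optimal packing achieves that bound: [246] [133,123] [103,96,44] [89,27] → 4 disks.
Excess: 5 − 4 = 1.

1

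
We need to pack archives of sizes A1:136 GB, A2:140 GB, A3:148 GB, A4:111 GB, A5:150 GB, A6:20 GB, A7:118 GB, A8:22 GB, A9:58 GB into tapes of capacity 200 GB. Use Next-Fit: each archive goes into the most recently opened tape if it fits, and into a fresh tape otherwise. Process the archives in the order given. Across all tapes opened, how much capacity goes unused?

297

A1 (136 GB) → tape 1 (remaining 64 GB)
A2 (140 GB) → tape 2 (remaining 60 GB)
A3 (148 GB) → tape 3 (remaining 52 GB)
A4 (111 GB) → tape 4 (remaining 89 GB)
A5 (150 GB) → tape 5 (remaining 50 GB)
A6 (20 GB) → tape 5 (remaining 30 GB)
A7 (118 GB) → tape 6 (remaining 82 GB)
A8 (22 GB) → tape 6 (remaining 60 GB)
A9 (58 GB) → tape 6 (remaining 2 GB)
6 tapes × 200 GB = 1200 GB; used 903 GB; unused 297 GB.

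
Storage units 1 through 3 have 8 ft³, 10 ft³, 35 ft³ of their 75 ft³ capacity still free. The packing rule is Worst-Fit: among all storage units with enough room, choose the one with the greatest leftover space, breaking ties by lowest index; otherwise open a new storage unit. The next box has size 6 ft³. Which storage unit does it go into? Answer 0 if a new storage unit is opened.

3

Storage units with room: storage unit 1 (8 ft³), storage unit 2 (10 ft³), storage unit 3 (35 ft³).
Most room is storage unit 3 with 35 ft³ free.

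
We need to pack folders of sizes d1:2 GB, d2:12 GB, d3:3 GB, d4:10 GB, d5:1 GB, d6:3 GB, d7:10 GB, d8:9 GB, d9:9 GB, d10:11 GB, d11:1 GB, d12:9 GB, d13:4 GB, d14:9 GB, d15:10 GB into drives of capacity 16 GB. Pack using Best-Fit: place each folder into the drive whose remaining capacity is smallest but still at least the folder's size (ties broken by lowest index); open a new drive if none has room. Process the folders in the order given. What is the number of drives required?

d1 (2 GB) → drive 1 (remaining 14 GB)
d2 (12 GB) → drive 1 (remaining 2 GB)
d3 (3 GB) → drive 2 (remaining 13 GB)
d4 (10 GB) → drive 2 (remaining 3 GB)
d5 (1 GB) → drive 1 (remaining 1 GB)
d6 (3 GB) → drive 2 (remaining 0 GB)
d7 (10 GB) → drive 3 (remaining 6 GB)
d8 (9 GB) → drive 4 (remaining 7 GB)
d9 (9 GB) → drive 5 (remaining 7 GB)
d10 (11 GB) → drive 6 (remaining 5 GB)
d11 (1 GB) → drive 1 (remaining 0 GB)
d12 (9 GB) → drive 7 (remaining 7 GB)
d13 (4 GB) → drive 6 (remaining 1 GB)
d14 (9 GB) → drive 8 (remaining 7 GB)
d15 (10 GB) → drive 9 (remaining 6 GB)
Final drives: [2,12,1,1] [3,10,3] [10] [9] [9] [11,4] [9] [9] [10].

9 drives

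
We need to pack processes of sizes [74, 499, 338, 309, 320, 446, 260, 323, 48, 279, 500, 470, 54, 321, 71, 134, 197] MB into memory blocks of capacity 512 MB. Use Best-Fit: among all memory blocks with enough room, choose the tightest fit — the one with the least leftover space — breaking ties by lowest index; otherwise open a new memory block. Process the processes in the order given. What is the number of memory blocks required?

11

memory block 1: place 74 MB, 438 MB left
memory block 2: place 499 MB, 13 MB left
memory block 1: place 338 MB, 100 MB left
memory block 3: place 309 MB, 203 MB left
memory block 4: place 320 MB, 192 MB left
memory block 5: place 446 MB, 66 MB left
memory block 6: place 260 MB, 252 MB left
memory block 7: place 323 MB, 189 MB left
memory block 5: place 48 MB, 18 MB left
memory block 8: place 279 MB, 233 MB left
memory block 9: place 500 MB, 12 MB left
memory block 10: place 470 MB, 42 MB left
memory block 1: place 54 MB, 46 MB left
memory block 11: place 321 MB, 191 MB left
memory block 7: place 71 MB, 118 MB left
memory block 11: place 134 MB, 57 MB left
memory block 3: place 197 MB, 6 MB left
Final memory blocks: [74,338,54] [499] [309,197] [320] [446,48] [260] [323,71] [279] [500] [470] [321,134].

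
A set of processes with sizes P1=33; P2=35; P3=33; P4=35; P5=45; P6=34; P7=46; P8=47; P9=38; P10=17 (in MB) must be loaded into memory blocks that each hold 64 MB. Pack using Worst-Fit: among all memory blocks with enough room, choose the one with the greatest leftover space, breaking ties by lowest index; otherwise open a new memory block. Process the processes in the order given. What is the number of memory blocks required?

9 memory blocks

P1 (33 MB) → memory block 1 (remaining 31 MB)
P2 (35 MB) → memory block 2 (remaining 29 MB)
P3 (33 MB) → memory block 3 (remaining 31 MB)
P4 (35 MB) → memory block 4 (remaining 29 MB)
P5 (45 MB) → memory block 5 (remaining 19 MB)
P6 (34 MB) → memory block 6 (remaining 30 MB)
P7 (46 MB) → memory block 7 (remaining 18 MB)
P8 (47 MB) → memory block 8 (remaining 17 MB)
P9 (38 MB) → memory block 9 (remaining 26 MB)
P10 (17 MB) → memory block 1 (remaining 14 MB)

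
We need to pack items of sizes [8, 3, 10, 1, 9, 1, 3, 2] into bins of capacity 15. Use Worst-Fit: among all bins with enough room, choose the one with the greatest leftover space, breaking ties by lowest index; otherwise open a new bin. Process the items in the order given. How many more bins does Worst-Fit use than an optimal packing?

Worst-Fit: [8,3,2] [10,1] [9,1,3] → 3 bins.
Total size 37; any packing needs at least ⌈37/15⌉ = 3 bins.
So 3 is already optimal.

0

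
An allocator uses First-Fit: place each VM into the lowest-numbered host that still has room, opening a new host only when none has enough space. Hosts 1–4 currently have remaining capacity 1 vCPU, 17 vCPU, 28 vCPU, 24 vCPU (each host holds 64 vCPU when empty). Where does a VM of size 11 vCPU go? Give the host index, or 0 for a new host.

Hosts with room: host 2 (17 vCPU), host 3 (28 vCPU), host 4 (24 vCPU).
The first with room is host 2.

2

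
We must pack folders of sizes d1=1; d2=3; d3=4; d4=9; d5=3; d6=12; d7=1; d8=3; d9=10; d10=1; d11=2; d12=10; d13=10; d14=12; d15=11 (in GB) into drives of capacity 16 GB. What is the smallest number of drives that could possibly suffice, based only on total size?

6

Total size = 1 + 3 + 4 + 9 + 3 + 12 + 1 + 3 + 10 + 1 + 2 + 10 + 10 + 12 + 11 = 92 GB.
⌈92 / 16⌉ = 6.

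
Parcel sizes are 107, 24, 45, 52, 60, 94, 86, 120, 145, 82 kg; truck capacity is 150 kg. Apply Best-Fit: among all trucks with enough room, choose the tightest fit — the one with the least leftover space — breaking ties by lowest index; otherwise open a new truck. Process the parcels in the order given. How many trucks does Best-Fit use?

7

truck 1: place 107 kg, 43 kg left
truck 1: place 24 kg, 19 kg left
truck 2: place 45 kg, 105 kg left
truck 2: place 52 kg, 53 kg left
truck 3: place 60 kg, 90 kg left
truck 4: place 94 kg, 56 kg left
truck 3: place 86 kg, 4 kg left
truck 5: place 120 kg, 30 kg left
truck 6: place 145 kg, 5 kg left
truck 7: place 82 kg, 68 kg left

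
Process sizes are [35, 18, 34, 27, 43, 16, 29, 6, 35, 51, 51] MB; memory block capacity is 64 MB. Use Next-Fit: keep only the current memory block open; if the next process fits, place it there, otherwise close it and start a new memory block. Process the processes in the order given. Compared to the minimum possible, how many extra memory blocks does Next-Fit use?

1

Next-Fit: [35,18] [34,27] [43,16] [29,6] [35] [51] [51] → 7 memory blocks.
Total size 345 MB; any packing needs at least ⌈345/64⌉ = 6 memory blocks.
An optimal packing achieves that bound: [51,6] [51] [43,18] [35,29] [35,27] [34,16] → 6 memory blocks.
Excess: 7 − 6 = 1.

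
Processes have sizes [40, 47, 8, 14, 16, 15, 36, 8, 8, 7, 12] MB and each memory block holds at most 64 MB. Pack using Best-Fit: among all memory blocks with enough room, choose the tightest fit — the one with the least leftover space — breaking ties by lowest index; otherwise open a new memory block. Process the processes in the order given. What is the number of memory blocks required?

4 memory blocks

Put 40 MB in memory block 1; 24 MB remain.
Put 47 MB in memory block 2; 17 MB remain.
Put 8 MB in memory block 2; 9 MB remain.
Put 14 MB in memory block 1; 10 MB remain.
Put 16 MB in memory block 3; 48 MB remain.
Put 15 MB in memory block 3; 33 MB remain.
Put 36 MB in memory block 4; 28 MB remain.
Put 8 MB in memory block 2; 1 MB remain.
Put 8 MB in memory block 1; 2 MB remain.
Put 7 MB in memory block 4; 21 MB remain.
Put 12 MB in memory block 4; 9 MB remain.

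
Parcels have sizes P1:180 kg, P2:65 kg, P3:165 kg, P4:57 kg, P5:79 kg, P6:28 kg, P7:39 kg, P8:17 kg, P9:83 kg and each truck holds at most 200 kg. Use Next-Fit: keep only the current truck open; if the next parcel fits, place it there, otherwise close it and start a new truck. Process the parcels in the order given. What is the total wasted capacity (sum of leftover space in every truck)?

Put P1 (180 kg) in truck 1; 20 kg remain.
Put P2 (65 kg) in truck 2; 135 kg remain.
Put P3 (165 kg) in truck 3; 35 kg remain.
Put P4 (57 kg) in truck 4; 143 kg remain.
Put P5 (79 kg) in truck 4; 64 kg remain.
Put P6 (28 kg) in truck 4; 36 kg remain.
Put P7 (39 kg) in truck 5; 161 kg remain.
Put P8 (17 kg) in truck 5; 144 kg remain.
Put P9 (83 kg) in truck 5; 61 kg remain.
5 trucks × 200 kg = 1000 kg; used 713 kg; unused 287 kg.

287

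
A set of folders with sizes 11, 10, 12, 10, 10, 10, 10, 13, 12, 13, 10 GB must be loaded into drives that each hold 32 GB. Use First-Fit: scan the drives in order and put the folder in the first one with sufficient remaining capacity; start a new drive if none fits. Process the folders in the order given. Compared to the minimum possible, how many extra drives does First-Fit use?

First-Fit: [11,10,10] [12,10,10] [10,13] [12,13] [10] → 5 drives.
Total size 121 GB; any packing needs at least ⌈121/32⌉ = 4 drives.
An optimal packing achieves that bound: [13,13] [12,10,10] [12,10,10] [11,10,10] → 4 drives.
Excess: 5 − 4 = 1.

1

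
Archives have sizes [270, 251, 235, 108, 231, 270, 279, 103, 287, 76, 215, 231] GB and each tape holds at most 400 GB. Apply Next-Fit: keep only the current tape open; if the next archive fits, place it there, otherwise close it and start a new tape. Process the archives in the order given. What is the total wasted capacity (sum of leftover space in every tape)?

270 GB → tape 1 (remaining 130 GB)
251 GB → tape 2 (remaining 149 GB)
235 GB → tape 3 (remaining 165 GB)
108 GB → tape 3 (remaining 57 GB)
231 GB → tape 4 (remaining 169 GB)
270 GB → tape 5 (remaining 130 GB)
279 GB → tape 6 (remaining 121 GB)
103 GB → tape 6 (remaining 18 GB)
287 GB → tape 7 (remaining 113 GB)
76 GB → tape 7 (remaining 37 GB)
215 GB → tape 8 (remaining 185 GB)
231 GB → tape 9 (remaining 169 GB)
9 tapes × 400 GB = 3600 GB; used 2556 GB; unused 1044 GB.

1044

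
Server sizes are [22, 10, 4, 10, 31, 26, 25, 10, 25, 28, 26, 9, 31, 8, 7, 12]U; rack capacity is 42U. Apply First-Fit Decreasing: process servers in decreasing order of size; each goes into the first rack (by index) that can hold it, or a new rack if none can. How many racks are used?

8 racks

Sorted descending: 31, 31, 28, 26, 26, 25, 25, 22, 12, 10, 10, 10, 9, 8, 7, 4.
31U → rack 1 (remaining 11U)
31U → rack 2 (remaining 11U)
28U → rack 3 (remaining 14U)
26U → rack 4 (remaining 16U)
26U → rack 5 (remaining 16U)
25U → rack 6 (remaining 17U)
25U → rack 7 (remaining 17U)
22U → rack 8 (remaining 20U)
12U → rack 3 (remaining 2U)
10U → rack 1 (remaining 1U)
10U → rack 2 (remaining 1U)
10U → rack 4 (remaining 6U)
9U → rack 5 (remaining 7U)
8U → rack 6 (remaining 9U)
7U → rack 5 (remaining 0U)
4U → rack 4 (remaining 2U)
Final racks: [31,10] [31,10] [28,12] [26,10,4] [26,9,7] [25,8] [25] [22].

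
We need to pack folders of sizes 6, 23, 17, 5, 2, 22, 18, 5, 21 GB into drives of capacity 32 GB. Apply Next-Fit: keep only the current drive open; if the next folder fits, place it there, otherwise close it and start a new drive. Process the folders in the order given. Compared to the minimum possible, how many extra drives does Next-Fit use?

Next-Fit: [6,23] [17,5,2] [22] [18,5] [21] → 5 drives.
5 folders exceed 16 GB (half the capacity), and no two of those can share a drive, so at least 5 drives are needed.
So 5 is already optimal.

0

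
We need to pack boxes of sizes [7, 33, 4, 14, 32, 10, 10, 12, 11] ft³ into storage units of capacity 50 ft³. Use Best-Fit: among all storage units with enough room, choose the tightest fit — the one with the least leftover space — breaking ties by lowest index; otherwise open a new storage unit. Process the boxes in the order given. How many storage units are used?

3

Put 7 ft³ in storage unit 1; 43 ft³ remain.
Put 33 ft³ in storage unit 1; 10 ft³ remain.
Put 4 ft³ in storage unit 1; 6 ft³ remain.
Put 14 ft³ in storage unit 2; 36 ft³ remain.
Put 32 ft³ in storage unit 2; 4 ft³ remain.
Put 10 ft³ in storage unit 3; 40 ft³ remain.
Put 10 ft³ in storage unit 3; 30 ft³ remain.
Put 12 ft³ in storage unit 3; 18 ft³ remain.
Put 11 ft³ in storage unit 3; 7 ft³ remain.
Final storage units: [7,33,4] [14,32] [10,10,12,11].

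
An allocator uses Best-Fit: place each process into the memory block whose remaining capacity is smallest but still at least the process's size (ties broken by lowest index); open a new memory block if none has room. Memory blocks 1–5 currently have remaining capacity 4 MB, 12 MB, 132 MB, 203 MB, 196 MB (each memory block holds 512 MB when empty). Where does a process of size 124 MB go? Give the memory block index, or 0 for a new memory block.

3

Memory blocks with room: memory block 3 (132 MB), memory block 4 (203 MB), memory block 5 (196 MB).
Tightest fit is memory block 3 with 132 MB free.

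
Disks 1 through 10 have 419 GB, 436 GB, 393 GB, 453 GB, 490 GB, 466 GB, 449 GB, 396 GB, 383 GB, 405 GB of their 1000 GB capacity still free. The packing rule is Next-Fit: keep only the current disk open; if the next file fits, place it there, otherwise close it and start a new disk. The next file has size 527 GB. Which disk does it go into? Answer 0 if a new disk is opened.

0

Next-Fit only looks at disk 10, which has 405 GB free.
527 GB does not fit, so a new disk is opened.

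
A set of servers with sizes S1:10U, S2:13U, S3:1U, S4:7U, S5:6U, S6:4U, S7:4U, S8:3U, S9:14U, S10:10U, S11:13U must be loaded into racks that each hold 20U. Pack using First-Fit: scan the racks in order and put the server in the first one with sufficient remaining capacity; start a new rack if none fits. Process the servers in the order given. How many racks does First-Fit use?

rack 1: place S1 (10U), 10U left
rack 2: place S2 (13U), 7U left
rack 1: place S3 (1U), 9U left
rack 1: place S4 (7U), 2U left
rack 2: place S5 (6U), 1U left
rack 3: place S6 (4U), 16U left
rack 3: place S7 (4U), 12U left
rack 3: place S8 (3U), 9U left
rack 4: place S9 (14U), 6U left
rack 5: place S10 (10U), 10U left
rack 6: place S11 (13U), 7U left
Final racks: [10,1,7] [13,6] [4,4,3] [14] [10] [13].

6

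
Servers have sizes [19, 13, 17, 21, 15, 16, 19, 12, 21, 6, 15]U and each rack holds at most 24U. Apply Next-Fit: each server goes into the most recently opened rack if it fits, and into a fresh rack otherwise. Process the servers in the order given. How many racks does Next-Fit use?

10 racks

rack 1: place 19U, 5U left
rack 2: place 13U, 11U left
rack 3: place 17U, 7U left
rack 4: place 21U, 3U left
rack 5: place 15U, 9U left
rack 6: place 16U, 8U left
rack 7: place 19U, 5U left
rack 8: place 12U, 12U left
rack 9: place 21U, 3U left
rack 10: place 6U, 18U left
rack 10: place 15U, 3U left
Final racks: [19] [13] [17] [21] [15] [16] [19] [12] [21] [6,15].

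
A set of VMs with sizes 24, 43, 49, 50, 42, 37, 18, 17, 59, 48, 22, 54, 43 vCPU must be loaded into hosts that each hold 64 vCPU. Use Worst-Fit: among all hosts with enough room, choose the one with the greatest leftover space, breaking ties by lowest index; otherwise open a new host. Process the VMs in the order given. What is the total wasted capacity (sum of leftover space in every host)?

134

host 1: place 24 vCPU, 40 vCPU left
host 2: place 43 vCPU, 21 vCPU left
host 3: place 49 vCPU, 15 vCPU left
host 4: place 50 vCPU, 14 vCPU left
host 5: place 42 vCPU, 22 vCPU left
host 1: place 37 vCPU, 3 vCPU left
host 5: place 18 vCPU, 4 vCPU left
host 2: place 17 vCPU, 4 vCPU left
host 6: place 59 vCPU, 5 vCPU left
host 7: place 48 vCPU, 16 vCPU left
host 8: place 22 vCPU, 42 vCPU left
host 9: place 54 vCPU, 10 vCPU left
host 10: place 43 vCPU, 21 vCPU left
10 hosts × 64 vCPU = 640 vCPU; used 506 vCPU; unused 134 vCPU.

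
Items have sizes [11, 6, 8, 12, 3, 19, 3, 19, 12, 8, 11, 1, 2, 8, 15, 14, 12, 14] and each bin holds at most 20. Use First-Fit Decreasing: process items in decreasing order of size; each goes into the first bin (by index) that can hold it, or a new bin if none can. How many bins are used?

Sorted descending: 19, 19, 15, 14, 14, 12, 12, 12, 11, 11, 8, 8, 8, 6, 3, 3, 2, 1.
19 → bin 1 (remaining 1)
19 → bin 2 (remaining 1)
15 → bin 3 (remaining 5)
14 → bin 4 (remaining 6)
14 → bin 5 (remaining 6)
12 → bin 6 (remaining 8)
12 → bin 7 (remaining 8)
12 → bin 8 (remaining 8)
11 → bin 9 (remaining 9)
11 → bin 10 (remaining 9)
8 → bin 6 (remaining 0)
8 → bin 7 (remaining 0)
8 → bin 8 (remaining 0)
6 → bin 4 (remaining 0)
3 → bin 3 (remaining 2)
3 → bin 5 (remaining 3)
2 → bin 3 (remaining 0)
1 → bin 1 (remaining 0)
Final bins: [19,1] [19] [15,3,2] [14,6] [14,3] [12,8] [12,8] [12,8] [11] [11].

10 bins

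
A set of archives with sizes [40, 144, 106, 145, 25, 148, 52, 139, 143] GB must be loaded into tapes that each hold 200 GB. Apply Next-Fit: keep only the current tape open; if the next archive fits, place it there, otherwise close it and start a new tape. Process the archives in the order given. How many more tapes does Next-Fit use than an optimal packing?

Next-Fit: [40,144] [106] [145,25] [148,52] [139] [143] → 6 tapes.
6 archives exceed 100 GB (half the capacity), and no two of those can share a tape, so at least 6 tapes are needed.
So 6 is already optimal.

0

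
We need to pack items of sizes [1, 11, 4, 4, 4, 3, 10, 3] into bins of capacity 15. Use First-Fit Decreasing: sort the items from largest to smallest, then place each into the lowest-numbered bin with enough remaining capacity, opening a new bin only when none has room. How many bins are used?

3 bins

Sorted descending: 11, 10, 4, 4, 4, 3, 3, 1.
bin 1: place 11, 4 left
bin 2: place 10, 5 left
bin 1: place 4, 0 left
bin 2: place 4, 1 left
bin 3: place 4, 11 left
bin 3: place 3, 8 left
bin 3: place 3, 5 left
bin 2: place 1, 0 left
Final bins: [11,4] [10,4,1] [4,3,3].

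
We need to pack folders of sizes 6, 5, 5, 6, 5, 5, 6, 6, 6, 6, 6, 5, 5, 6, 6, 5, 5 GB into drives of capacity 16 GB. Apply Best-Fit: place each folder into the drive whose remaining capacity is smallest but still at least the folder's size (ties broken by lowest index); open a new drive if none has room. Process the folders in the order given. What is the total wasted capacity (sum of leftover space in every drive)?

drive 1: place 6 GB, 10 GB left
drive 1: place 5 GB, 5 GB left
drive 1: place 5 GB, 0 GB left
drive 2: place 6 GB, 10 GB left
drive 2: place 5 GB, 5 GB left
drive 2: place 5 GB, 0 GB left
drive 3: place 6 GB, 10 GB left
drive 3: place 6 GB, 4 GB left
drive 4: place 6 GB, 10 GB left
drive 4: place 6 GB, 4 GB left
drive 5: place 6 GB, 10 GB left
drive 5: place 5 GB, 5 GB left
drive 5: place 5 GB, 0 GB left
drive 6: place 6 GB, 10 GB left
drive 6: place 6 GB, 4 GB left
drive 7: place 5 GB, 11 GB left
drive 7: place 5 GB, 6 GB left
7 drives × 16 GB = 112 GB; used 94 GB; unused 18 GB.

18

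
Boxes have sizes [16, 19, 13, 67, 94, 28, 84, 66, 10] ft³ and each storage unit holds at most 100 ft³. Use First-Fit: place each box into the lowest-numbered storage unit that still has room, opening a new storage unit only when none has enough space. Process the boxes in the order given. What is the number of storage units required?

5

storage unit 1: place 16 ft³, 84 ft³ left
storage unit 1: place 19 ft³, 65 ft³ left
storage unit 1: place 13 ft³, 52 ft³ left
storage unit 2: place 67 ft³, 33 ft³ left
storage unit 3: place 94 ft³, 6 ft³ left
storage unit 1: place 28 ft³, 24 ft³ left
storage unit 4: place 84 ft³, 16 ft³ left
storage unit 5: place 66 ft³, 34 ft³ left
storage unit 1: place 10 ft³, 14 ft³ left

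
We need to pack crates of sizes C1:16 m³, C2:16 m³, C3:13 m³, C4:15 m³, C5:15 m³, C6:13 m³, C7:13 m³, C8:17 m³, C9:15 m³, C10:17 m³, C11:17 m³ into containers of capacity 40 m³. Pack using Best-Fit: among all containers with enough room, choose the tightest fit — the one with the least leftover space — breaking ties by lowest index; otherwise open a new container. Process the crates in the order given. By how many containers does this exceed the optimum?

Best-Fit: [16,16] [13,15] [15,13] [13,17] [15,17] [17] → 6 containers.
Total size 167 m³; any packing needs at least ⌈167/40⌉ = 5 containers.
An optimal packing achieves that bound: [17,17] [17,16] [16,15] [15,15] [13,13,13] → 5 containers.
Excess: 6 − 5 = 1.

1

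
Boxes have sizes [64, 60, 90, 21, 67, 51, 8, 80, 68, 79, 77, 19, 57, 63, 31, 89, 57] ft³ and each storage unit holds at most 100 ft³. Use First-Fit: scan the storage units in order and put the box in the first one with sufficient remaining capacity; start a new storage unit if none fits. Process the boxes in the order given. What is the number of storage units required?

64 ft³ → storage unit 1 (remaining 36 ft³)
60 ft³ → storage unit 2 (remaining 40 ft³)
90 ft³ → storage unit 3 (remaining 10 ft³)
21 ft³ → storage unit 1 (remaining 15 ft³)
67 ft³ → storage unit 4 (remaining 33 ft³)
51 ft³ → storage unit 5 (remaining 49 ft³)
8 ft³ → storage unit 1 (remaining 7 ft³)
80 ft³ → storage unit 6 (remaining 20 ft³)
68 ft³ → storage unit 7 (remaining 32 ft³)
79 ft³ → storage unit 8 (remaining 21 ft³)
77 ft³ → storage unit 9 (remaining 23 ft³)
19 ft³ → storage unit 2 (remaining 21 ft³)
57 ft³ → storage unit 10 (remaining 43 ft³)
63 ft³ → storage unit 11 (remaining 37 ft³)
31 ft³ → storage unit 4 (remaining 2 ft³)
89 ft³ → storage unit 12 (remaining 11 ft³)
57 ft³ → storage unit 13 (remaining 43 ft³)
Final storage units: [64,21,8] [60,19] [90] [67,31] [51] [80] [68] [79] [77] [57] [63] [89] [57].

13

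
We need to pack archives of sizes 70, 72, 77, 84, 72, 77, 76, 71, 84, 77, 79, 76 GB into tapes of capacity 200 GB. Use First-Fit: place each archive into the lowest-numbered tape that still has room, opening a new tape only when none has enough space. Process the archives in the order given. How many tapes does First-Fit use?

6 tapes

tape 1: place 70 GB, 130 GB left
tape 1: place 72 GB, 58 GB left
tape 2: place 77 GB, 123 GB left
tape 2: place 84 GB, 39 GB left
tape 3: place 72 GB, 128 GB left
tape 3: place 77 GB, 51 GB left
tape 4: place 76 GB, 124 GB left
tape 4: place 71 GB, 53 GB left
tape 5: place 84 GB, 116 GB left
tape 5: place 77 GB, 39 GB left
tape 6: place 79 GB, 121 GB left
tape 6: place 76 GB, 45 GB left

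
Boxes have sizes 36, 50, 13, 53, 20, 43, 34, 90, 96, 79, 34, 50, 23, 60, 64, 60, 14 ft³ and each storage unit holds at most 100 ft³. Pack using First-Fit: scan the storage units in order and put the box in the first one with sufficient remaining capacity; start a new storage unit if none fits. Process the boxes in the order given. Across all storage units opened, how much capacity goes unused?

181

36 ft³ → storage unit 1 (remaining 64 ft³)
50 ft³ → storage unit 1 (remaining 14 ft³)
13 ft³ → storage unit 1 (remaining 1 ft³)
53 ft³ → storage unit 2 (remaining 47 ft³)
20 ft³ → storage unit 2 (remaining 27 ft³)
43 ft³ → storage unit 3 (remaining 57 ft³)
34 ft³ → storage unit 3 (remaining 23 ft³)
90 ft³ → storage unit 4 (remaining 10 ft³)
96 ft³ → storage unit 5 (remaining 4 ft³)
79 ft³ → storage unit 6 (remaining 21 ft³)
34 ft³ → storage unit 7 (remaining 66 ft³)
50 ft³ → storage unit 7 (remaining 16 ft³)
23 ft³ → storage unit 2 (remaining 4 ft³)
60 ft³ → storage unit 8 (remaining 40 ft³)
64 ft³ → storage unit 9 (remaining 36 ft³)
60 ft³ → storage unit 10 (remaining 40 ft³)
14 ft³ → storage unit 3 (remaining 9 ft³)
10 storage units × 100 ft³ = 1000 ft³; used 819 ft³; unused 181 ft³.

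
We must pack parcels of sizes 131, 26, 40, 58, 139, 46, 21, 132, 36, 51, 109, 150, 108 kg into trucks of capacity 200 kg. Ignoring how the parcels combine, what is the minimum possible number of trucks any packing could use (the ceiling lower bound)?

Total size = 131 + 26 + 40 + 58 + 139 + 46 + 21 + 132 + 36 + 51 + 109 + 150 + 108 = 1047 kg.
⌈1047 / 200⌉ = 6.

6 trucks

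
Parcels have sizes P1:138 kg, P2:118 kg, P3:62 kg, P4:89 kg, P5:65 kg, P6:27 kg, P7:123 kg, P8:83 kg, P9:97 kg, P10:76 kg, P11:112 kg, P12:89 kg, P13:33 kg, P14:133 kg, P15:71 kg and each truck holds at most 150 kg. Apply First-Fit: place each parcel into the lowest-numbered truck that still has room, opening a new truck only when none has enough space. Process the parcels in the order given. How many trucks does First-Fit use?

11 trucks

truck 1: place P1 (138 kg), 12 kg left
truck 2: place P2 (118 kg), 32 kg left
truck 3: place P3 (62 kg), 88 kg left
truck 4: place P4 (89 kg), 61 kg left
truck 3: place P5 (65 kg), 23 kg left
truck 2: place P6 (27 kg), 5 kg left
truck 5: place P7 (123 kg), 27 kg left
truck 6: place P8 (83 kg), 67 kg left
truck 7: place P9 (97 kg), 53 kg left
truck 8: place P10 (76 kg), 74 kg left
truck 9: place P11 (112 kg), 38 kg left
truck 10: place P12 (89 kg), 61 kg left
truck 4: place P13 (33 kg), 28 kg left
truck 11: place P14 (133 kg), 17 kg left
truck 8: place P15 (71 kg), 3 kg left
Final trucks: [138] [118,27] [62,65] [89,33] [123] [83] [97] [76,71] [112] [89] [133].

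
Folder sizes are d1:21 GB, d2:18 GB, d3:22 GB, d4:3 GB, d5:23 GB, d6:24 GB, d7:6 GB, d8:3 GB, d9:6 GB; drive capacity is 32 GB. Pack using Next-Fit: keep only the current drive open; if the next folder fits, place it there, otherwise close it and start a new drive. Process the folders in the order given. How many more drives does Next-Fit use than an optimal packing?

Next-Fit: [21] [18] [22,3] [23] [24,6] [3,6] → 6 drives.
5 folders exceed 16 GB (half the capacity), and no two of those can share a drive, so at least 5 drives are needed.
An optimal packing achieves that bound: [24,6] [23,6,3] [22,3] [21] [18] → 5 drives.
Excess: 6 − 5 = 1.

1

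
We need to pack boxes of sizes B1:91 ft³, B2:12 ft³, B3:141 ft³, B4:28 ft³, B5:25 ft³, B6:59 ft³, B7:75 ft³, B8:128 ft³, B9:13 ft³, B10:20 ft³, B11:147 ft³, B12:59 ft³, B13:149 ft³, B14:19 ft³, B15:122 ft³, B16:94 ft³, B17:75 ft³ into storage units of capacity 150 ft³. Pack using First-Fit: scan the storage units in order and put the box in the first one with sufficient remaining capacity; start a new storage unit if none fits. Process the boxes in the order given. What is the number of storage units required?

10

storage unit 1: place B1 (91 ft³), 59 ft³ left
storage unit 1: place B2 (12 ft³), 47 ft³ left
storage unit 2: place B3 (141 ft³), 9 ft³ left
storage unit 1: place B4 (28 ft³), 19 ft³ left
storage unit 3: place B5 (25 ft³), 125 ft³ left
storage unit 3: place B6 (59 ft³), 66 ft³ left
storage unit 4: place B7 (75 ft³), 75 ft³ left
storage unit 5: place B8 (128 ft³), 22 ft³ left
storage unit 1: place B9 (13 ft³), 6 ft³ left
storage unit 3: place B10 (20 ft³), 46 ft³ left
storage unit 6: place B11 (147 ft³), 3 ft³ left
storage unit 4: place B12 (59 ft³), 16 ft³ left
storage unit 7: place B13 (149 ft³), 1 ft³ left
storage unit 3: place B14 (19 ft³), 27 ft³ left
storage unit 8: place B15 (122 ft³), 28 ft³ left
storage unit 9: place B16 (94 ft³), 56 ft³ left
storage unit 10: place B17 (75 ft³), 75 ft³ left
Final storage units: [91,12,28,13] [141] [25,59,20,19] [75,59] [128] [147] [149] [122] [94] [75].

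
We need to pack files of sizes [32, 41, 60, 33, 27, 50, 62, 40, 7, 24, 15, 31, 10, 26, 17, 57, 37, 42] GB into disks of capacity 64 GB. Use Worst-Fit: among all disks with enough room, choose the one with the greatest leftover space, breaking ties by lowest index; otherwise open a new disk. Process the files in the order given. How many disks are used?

12

Put 32 GB in disk 1; 32 GB remain.
Put 41 GB in disk 2; 23 GB remain.
Put 60 GB in disk 3; 4 GB remain.
Put 33 GB in disk 4; 31 GB remain.
Put 27 GB in disk 1; 5 GB remain.
Put 50 GB in disk 5; 14 GB remain.
Put 62 GB in disk 6; 2 GB remain.
Put 40 GB in disk 7; 24 GB remain.
Put 7 GB in disk 4; 24 GB remain.
Put 24 GB in disk 4; 0 GB remain.
Put 15 GB in disk 7; 9 GB remain.
Put 31 GB in disk 8; 33 GB remain.
Put 10 GB in disk 8; 23 GB remain.
Put 26 GB in disk 9; 38 GB remain.
Put 17 GB in disk 9; 21 GB remain.
Put 57 GB in disk 10; 7 GB remain.
Put 37 GB in disk 11; 27 GB remain.
Put 42 GB in disk 12; 22 GB remain.
Final disks: [32,27] [41] [60] [33,7,24] [50] [62] [40,15] [31,10] [26,17] [57] [37] [42].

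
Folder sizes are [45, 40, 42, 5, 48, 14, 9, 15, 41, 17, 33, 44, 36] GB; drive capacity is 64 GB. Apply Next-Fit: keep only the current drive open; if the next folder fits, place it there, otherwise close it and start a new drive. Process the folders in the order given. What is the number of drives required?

9

45 GB → drive 1 (remaining 19 GB)
40 GB → drive 2 (remaining 24 GB)
42 GB → drive 3 (remaining 22 GB)
5 GB → drive 3 (remaining 17 GB)
48 GB → drive 4 (remaining 16 GB)
14 GB → drive 4 (remaining 2 GB)
9 GB → drive 5 (remaining 55 GB)
15 GB → drive 5 (remaining 40 GB)
41 GB → drive 6 (remaining 23 GB)
17 GB → drive 6 (remaining 6 GB)
33 GB → drive 7 (remaining 31 GB)
44 GB → drive 8 (remaining 20 GB)
36 GB → drive 9 (remaining 28 GB)
Final drives: [45] [40] [42,5] [48,14] [9,15] [41,17] [33] [44] [36].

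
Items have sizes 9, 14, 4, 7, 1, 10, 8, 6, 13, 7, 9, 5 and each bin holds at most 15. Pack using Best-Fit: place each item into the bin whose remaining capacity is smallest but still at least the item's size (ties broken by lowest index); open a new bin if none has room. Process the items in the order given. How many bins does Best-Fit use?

7 bins

Put 9 in bin 1; 6 remain.
Put 14 in bin 2; 1 remain.
Put 4 in bin 1; 2 remain.
Put 7 in bin 3; 8 remain.
Put 1 in bin 2; 0 remain.
Put 10 in bin 4; 5 remain.
Put 8 in bin 3; 0 remain.
Put 6 in bin 5; 9 remain.
Put 13 in bin 6; 2 remain.
Put 7 in bin 5; 2 remain.
Put 9 in bin 7; 6 remain.
Put 5 in bin 4; 0 remain.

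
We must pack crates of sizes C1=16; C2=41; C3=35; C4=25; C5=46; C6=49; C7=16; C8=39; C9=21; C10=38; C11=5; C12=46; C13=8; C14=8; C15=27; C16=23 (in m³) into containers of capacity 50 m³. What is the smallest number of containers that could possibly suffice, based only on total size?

Total size = 16 + 41 + 35 + 25 + 46 + 49 + 16 + 39 + 21 + 38 + 5 + 46 + 8 + 8 + 27 + 23 = 443 m³.
⌈443 / 50⌉ = 9.

9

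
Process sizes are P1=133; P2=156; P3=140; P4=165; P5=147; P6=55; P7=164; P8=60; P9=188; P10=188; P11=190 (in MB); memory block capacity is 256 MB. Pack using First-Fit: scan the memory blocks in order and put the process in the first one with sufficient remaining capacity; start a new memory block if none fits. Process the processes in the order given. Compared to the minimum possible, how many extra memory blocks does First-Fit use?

First-Fit: [133,55,60] [156] [140] [165] [147] [164] [188] [188] [190] → 9 memory blocks.
9 processes exceed 128 MB (half the capacity), and no two of those can share a memory block, so at least 9 memory blocks are needed.
So 9 is already optimal.

0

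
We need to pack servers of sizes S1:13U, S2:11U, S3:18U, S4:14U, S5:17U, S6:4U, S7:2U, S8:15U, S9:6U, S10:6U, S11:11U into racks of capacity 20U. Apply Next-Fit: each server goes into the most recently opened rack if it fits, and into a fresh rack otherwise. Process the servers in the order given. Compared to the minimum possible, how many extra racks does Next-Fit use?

Next-Fit: [13] [11] [18] [14] [17] [4,2] [15] [6,6] [11] → 9 racks.
7 servers exceed 10U (half the capacity), and no two of those can share a rack, so at least 7 racks are needed.
An optimal packing achieves that bound: [18,2] [17] [15,4] [14,6] [13,6] [11] [11] → 7 racks.
Excess: 9 − 7 = 2.

2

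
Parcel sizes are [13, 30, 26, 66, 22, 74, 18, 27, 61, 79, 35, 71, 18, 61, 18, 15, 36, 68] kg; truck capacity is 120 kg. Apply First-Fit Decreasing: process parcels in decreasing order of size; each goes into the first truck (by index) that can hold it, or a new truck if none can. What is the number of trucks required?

Sorted descending: 79, 74, 71, 68, 66, 61, 61, 36, 35, 30, 27, 26, 22, 18, 18, 18, 15, 13.
truck 1: place 79 kg, 41 kg left
truck 2: place 74 kg, 46 kg left
truck 3: place 71 kg, 49 kg left
truck 4: place 68 kg, 52 kg left
truck 5: place 66 kg, 54 kg left
truck 6: place 61 kg, 59 kg left
truck 7: place 61 kg, 59 kg left
truck 1: place 36 kg, 5 kg left
truck 2: place 35 kg, 11 kg left
truck 3: place 30 kg, 19 kg left
truck 4: place 27 kg, 25 kg left
truck 5: place 26 kg, 28 kg left
truck 4: place 22 kg, 3 kg left
truck 3: place 18 kg, 1 kg left
truck 5: place 18 kg, 10 kg left
truck 6: place 18 kg, 41 kg left
truck 6: place 15 kg, 26 kg left
truck 6: place 13 kg, 13 kg left
Final trucks: [79,36] [74,35] [71,30,18] [68,27,22] [66,26,18] [61,18,15,13] [61].

7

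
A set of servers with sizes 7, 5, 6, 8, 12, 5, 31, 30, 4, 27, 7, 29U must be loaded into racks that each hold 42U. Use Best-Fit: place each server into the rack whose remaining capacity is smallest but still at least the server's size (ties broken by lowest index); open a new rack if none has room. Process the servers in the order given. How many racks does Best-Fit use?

5

Put 7U in rack 1; 35U remain.
Put 5U in rack 1; 30U remain.
Put 6U in rack 1; 24U remain.
Put 8U in rack 1; 16U remain.
Put 12U in rack 1; 4U remain.
Put 5U in rack 2; 37U remain.
Put 31U in rack 2; 6U remain.
Put 30U in rack 3; 12U remain.
Put 4U in rack 1; 0U remain.
Put 27U in rack 4; 15U remain.
Put 7U in rack 3; 5U remain.
Put 29U in rack 5; 13U remain.
Final racks: [7,5,6,8,12,4] [5,31] [30,7] [27] [29].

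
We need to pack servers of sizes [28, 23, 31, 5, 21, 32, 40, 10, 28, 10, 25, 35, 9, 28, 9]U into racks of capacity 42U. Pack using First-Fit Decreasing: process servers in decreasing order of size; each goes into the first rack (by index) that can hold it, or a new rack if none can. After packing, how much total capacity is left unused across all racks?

Sorted descending: 40, 35, 32, 31, 28, 28, 28, 25, 23, 21, 10, 10, 9, 9, 5.
rack 1: place 40U, 2U left
rack 2: place 35U, 7U left
rack 3: place 32U, 10U left
rack 4: place 31U, 11U left
rack 5: place 28U, 14U left
rack 6: place 28U, 14U left
rack 7: place 28U, 14U left
rack 8: place 25U, 17U left
rack 9: place 23U, 19U left
rack 10: place 21U, 21U left
rack 3: place 10U, 0U left
rack 4: place 10U, 1U left
rack 5: place 9U, 5U left
rack 6: place 9U, 5U left
rack 2: place 5U, 2U left
10 racks × 42U = 420U; used 334U; unused 86U.

86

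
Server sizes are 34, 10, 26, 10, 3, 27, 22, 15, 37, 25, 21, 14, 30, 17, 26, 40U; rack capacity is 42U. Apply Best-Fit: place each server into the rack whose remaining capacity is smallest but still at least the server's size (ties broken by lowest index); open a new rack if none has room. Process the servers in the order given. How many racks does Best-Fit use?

rack 1: place 34U, 8U left
rack 2: place 10U, 32U left
rack 2: place 26U, 6U left
rack 3: place 10U, 32U left
rack 2: place 3U, 3U left
rack 3: place 27U, 5U left
rack 4: place 22U, 20U left
rack 4: place 15U, 5U left
rack 5: place 37U, 5U left
rack 6: place 25U, 17U left
rack 7: place 21U, 21U left
rack 6: place 14U, 3U left
rack 8: place 30U, 12U left
rack 7: place 17U, 4U left
rack 9: place 26U, 16U left
rack 10: place 40U, 2U left
Final racks: [34] [10,26,3] [10,27] [22,15] [37] [25,14] [21,17] [30] [26] [40].

10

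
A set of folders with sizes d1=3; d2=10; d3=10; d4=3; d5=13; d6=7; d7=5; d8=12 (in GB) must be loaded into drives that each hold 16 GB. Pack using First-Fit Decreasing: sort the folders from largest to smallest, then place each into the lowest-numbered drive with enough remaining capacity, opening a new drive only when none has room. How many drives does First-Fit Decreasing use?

Sorted descending: 13, 12, 10, 10, 7, 5, 3, 3.
13 GB → drive 1 (remaining 3 GB)
12 GB → drive 2 (remaining 4 GB)
10 GB → drive 3 (remaining 6 GB)
10 GB → drive 4 (remaining 6 GB)
7 GB → drive 5 (remaining 9 GB)
5 GB → drive 3 (remaining 1 GB)
3 GB → drive 1 (remaining 0 GB)
3 GB → drive 2 (remaining 1 GB)

5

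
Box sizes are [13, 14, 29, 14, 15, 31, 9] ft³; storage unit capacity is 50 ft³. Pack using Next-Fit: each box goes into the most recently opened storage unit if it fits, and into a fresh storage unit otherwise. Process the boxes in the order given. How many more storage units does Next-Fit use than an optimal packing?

Next-Fit: [13,14] [29,14] [15,31] [9] → 4 storage units.
Total size 125 ft³; any packing needs at least ⌈125/50⌉ = 3 storage units.
An optimal packing achieves that bound: [31,15] [29,14] [14,13,9] → 3 storage units.
Excess: 4 − 3 = 1.

1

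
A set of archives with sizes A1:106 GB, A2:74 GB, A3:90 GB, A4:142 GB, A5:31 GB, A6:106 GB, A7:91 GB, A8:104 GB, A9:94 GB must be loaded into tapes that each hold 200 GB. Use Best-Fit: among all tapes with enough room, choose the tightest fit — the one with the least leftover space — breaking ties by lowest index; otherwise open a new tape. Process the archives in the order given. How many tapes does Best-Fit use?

5

Put A1 (106 GB) in tape 1; 94 GB remain.
Put A2 (74 GB) in tape 1; 20 GB remain.
Put A3 (90 GB) in tape 2; 110 GB remain.
Put A4 (142 GB) in tape 3; 58 GB remain.
Put A5 (31 GB) in tape 3; 27 GB remain.
Put A6 (106 GB) in tape 2; 4 GB remain.
Put A7 (91 GB) in tape 4; 109 GB remain.
Put A8 (104 GB) in tape 4; 5 GB remain.
Put A9 (94 GB) in tape 5; 106 GB remain.
Final tapes: [106,74] [90,106] [142,31] [91,104] [94].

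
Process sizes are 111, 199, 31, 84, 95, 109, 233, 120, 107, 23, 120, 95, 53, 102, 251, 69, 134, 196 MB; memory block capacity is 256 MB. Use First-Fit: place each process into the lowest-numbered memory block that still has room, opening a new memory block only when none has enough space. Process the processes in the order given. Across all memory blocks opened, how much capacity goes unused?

Put 111 MB in memory block 1; 145 MB remain.
Put 199 MB in memory block 2; 57 MB remain.
Put 31 MB in memory block 1; 114 MB remain.
Put 84 MB in memory block 1; 30 MB remain.
Put 95 MB in memory block 3; 161 MB remain.
Put 109 MB in memory block 3; 52 MB remain.
Put 233 MB in memory block 4; 23 MB remain.
Put 120 MB in memory block 5; 136 MB remain.
Put 107 MB in memory block 5; 29 MB remain.
Put 23 MB in memory block 1; 7 MB remain.
Put 120 MB in memory block 6; 136 MB remain.
Put 95 MB in memory block 6; 41 MB remain.
Put 53 MB in memory block 2; 4 MB remain.
Put 102 MB in memory block 7; 154 MB remain.
Put 251 MB in memory block 8; 5 MB remain.
Put 69 MB in memory block 7; 85 MB remain.
Put 134 MB in memory block 9; 122 MB remain.
Put 196 MB in memory block 10; 60 MB remain.
10 memory blocks × 256 MB = 2560 MB; used 2132 MB; unused 428 MB.

428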